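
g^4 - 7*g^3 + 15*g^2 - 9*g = g*(g - 3)^2*(g - 1)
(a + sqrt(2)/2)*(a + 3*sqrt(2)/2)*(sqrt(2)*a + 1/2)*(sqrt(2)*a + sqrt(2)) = 2*a^4 + 2*a^3 + 9*sqrt(2)*a^3/2 + 5*a^2 + 9*sqrt(2)*a^2/2 + 3*sqrt(2)*a/4 + 5*a + 3*sqrt(2)/4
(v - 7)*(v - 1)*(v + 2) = v^3 - 6*v^2 - 9*v + 14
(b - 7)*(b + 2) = b^2 - 5*b - 14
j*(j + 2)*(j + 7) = j^3 + 9*j^2 + 14*j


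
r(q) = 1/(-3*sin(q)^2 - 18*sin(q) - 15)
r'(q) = (6*sin(q)*cos(q) + 18*cos(q))/(-3*sin(q)^2 - 18*sin(q) - 15)^2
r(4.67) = -92.75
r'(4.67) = -4376.43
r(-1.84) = -2.29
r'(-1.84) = -17.08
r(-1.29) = -2.11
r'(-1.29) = 15.05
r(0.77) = -0.03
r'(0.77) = 0.02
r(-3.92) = -0.03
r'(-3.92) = -0.02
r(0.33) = -0.05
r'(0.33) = 0.04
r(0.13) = -0.06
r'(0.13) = 0.06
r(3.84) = -0.21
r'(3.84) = -0.50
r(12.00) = -0.16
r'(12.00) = 0.32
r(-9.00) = -0.12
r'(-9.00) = -0.22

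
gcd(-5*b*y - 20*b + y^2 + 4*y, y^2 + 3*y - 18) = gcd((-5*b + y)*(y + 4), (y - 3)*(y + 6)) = 1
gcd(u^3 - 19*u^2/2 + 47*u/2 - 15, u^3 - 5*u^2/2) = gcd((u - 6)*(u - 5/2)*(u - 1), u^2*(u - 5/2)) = u - 5/2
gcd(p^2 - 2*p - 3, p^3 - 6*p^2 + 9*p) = p - 3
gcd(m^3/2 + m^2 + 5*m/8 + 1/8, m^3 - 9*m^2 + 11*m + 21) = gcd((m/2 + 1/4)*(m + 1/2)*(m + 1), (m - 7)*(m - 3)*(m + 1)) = m + 1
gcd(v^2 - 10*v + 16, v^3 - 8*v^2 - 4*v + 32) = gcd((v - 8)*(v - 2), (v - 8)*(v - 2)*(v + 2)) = v^2 - 10*v + 16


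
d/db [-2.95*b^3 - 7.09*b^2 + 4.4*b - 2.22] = -8.85*b^2 - 14.18*b + 4.4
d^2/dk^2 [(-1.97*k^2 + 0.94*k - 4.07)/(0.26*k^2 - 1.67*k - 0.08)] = (-1.58366*k^3 - 1.896648*k^2 + 10.720476*k - 23.147342)/(0.017576*k^6 - 0.338676*k^5 + 2.159118*k^4 - 4.449047*k^3 - 0.664344*k^2 - 0.032064*k - 0.000512)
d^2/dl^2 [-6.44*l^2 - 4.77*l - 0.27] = -12.8800000000000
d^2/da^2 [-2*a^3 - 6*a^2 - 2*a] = -12*a - 12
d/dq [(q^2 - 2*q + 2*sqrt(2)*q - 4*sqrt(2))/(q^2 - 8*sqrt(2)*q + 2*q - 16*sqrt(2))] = 2*(-5*sqrt(2)*q^2 + 2*q^2 - 12*sqrt(2)*q - 64 + 20*sqrt(2))/(q^4 - 16*sqrt(2)*q^3 + 4*q^3 - 64*sqrt(2)*q^2 + 132*q^2 - 64*sqrt(2)*q + 512*q + 512)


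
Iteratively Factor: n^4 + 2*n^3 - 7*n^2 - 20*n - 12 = (n + 1)*(n^3 + n^2 - 8*n - 12) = (n + 1)*(n + 2)*(n^2 - n - 6) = (n + 1)*(n + 2)^2*(n - 3)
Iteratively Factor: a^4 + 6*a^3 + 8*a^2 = (a)*(a^3 + 6*a^2 + 8*a) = a*(a + 2)*(a^2 + 4*a) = a*(a + 2)*(a + 4)*(a)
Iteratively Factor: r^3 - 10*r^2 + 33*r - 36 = (r - 3)*(r^2 - 7*r + 12) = (r - 4)*(r - 3)*(r - 3)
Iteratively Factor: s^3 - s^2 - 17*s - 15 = (s + 3)*(s^2 - 4*s - 5) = (s - 5)*(s + 3)*(s + 1)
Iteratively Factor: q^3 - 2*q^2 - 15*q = (q - 5)*(q^2 + 3*q) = q*(q - 5)*(q + 3)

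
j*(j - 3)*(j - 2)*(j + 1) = j^4 - 4*j^3 + j^2 + 6*j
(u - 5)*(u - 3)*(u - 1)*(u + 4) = u^4 - 5*u^3 - 13*u^2 + 77*u - 60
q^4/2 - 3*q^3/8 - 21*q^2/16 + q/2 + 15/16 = (q/2 + 1/2)*(q - 3/2)*(q - 5/4)*(q + 1)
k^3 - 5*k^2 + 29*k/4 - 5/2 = (k - 5/2)*(k - 2)*(k - 1/2)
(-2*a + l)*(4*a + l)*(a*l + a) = -8*a^3*l - 8*a^3 + 2*a^2*l^2 + 2*a^2*l + a*l^3 + a*l^2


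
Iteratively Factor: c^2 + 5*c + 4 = (c + 1)*(c + 4)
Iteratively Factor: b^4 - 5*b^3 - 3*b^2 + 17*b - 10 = (b + 2)*(b^3 - 7*b^2 + 11*b - 5) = (b - 1)*(b + 2)*(b^2 - 6*b + 5) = (b - 5)*(b - 1)*(b + 2)*(b - 1)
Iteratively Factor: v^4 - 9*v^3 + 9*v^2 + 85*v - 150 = (v + 3)*(v^3 - 12*v^2 + 45*v - 50) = (v - 5)*(v + 3)*(v^2 - 7*v + 10) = (v - 5)*(v - 2)*(v + 3)*(v - 5)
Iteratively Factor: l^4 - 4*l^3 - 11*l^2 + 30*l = (l)*(l^3 - 4*l^2 - 11*l + 30) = l*(l - 2)*(l^2 - 2*l - 15) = l*(l - 2)*(l + 3)*(l - 5)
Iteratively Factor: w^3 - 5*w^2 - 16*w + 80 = (w + 4)*(w^2 - 9*w + 20) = (w - 5)*(w + 4)*(w - 4)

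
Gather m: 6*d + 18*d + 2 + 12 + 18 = 24*d + 32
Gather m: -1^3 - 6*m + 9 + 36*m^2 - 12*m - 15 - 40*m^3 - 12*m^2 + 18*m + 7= -40*m^3 + 24*m^2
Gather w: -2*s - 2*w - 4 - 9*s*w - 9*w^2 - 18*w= -2*s - 9*w^2 + w*(-9*s - 20) - 4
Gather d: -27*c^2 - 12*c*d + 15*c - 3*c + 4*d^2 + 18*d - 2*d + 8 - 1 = -27*c^2 + 12*c + 4*d^2 + d*(16 - 12*c) + 7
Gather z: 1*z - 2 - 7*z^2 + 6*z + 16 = -7*z^2 + 7*z + 14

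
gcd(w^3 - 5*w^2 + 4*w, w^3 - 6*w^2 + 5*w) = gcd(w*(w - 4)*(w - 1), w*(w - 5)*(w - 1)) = w^2 - w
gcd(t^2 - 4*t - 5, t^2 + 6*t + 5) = t + 1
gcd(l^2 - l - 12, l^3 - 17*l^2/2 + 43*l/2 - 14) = l - 4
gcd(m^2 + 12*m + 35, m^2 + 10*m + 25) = m + 5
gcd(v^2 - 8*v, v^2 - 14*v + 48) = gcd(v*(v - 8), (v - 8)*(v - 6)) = v - 8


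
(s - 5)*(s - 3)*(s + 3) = s^3 - 5*s^2 - 9*s + 45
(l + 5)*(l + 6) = l^2 + 11*l + 30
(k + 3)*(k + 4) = k^2 + 7*k + 12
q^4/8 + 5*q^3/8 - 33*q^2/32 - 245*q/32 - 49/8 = (q/4 + 1)*(q/2 + 1/2)*(q - 7/2)*(q + 7/2)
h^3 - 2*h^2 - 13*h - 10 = (h - 5)*(h + 1)*(h + 2)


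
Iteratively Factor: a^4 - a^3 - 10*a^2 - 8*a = (a + 2)*(a^3 - 3*a^2 - 4*a) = a*(a + 2)*(a^2 - 3*a - 4) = a*(a + 1)*(a + 2)*(a - 4)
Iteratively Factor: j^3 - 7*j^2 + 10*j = (j - 5)*(j^2 - 2*j) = j*(j - 5)*(j - 2)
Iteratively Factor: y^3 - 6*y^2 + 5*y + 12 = (y - 3)*(y^2 - 3*y - 4) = (y - 4)*(y - 3)*(y + 1)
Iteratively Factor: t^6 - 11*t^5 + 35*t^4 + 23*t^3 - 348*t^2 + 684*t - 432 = (t - 3)*(t^5 - 8*t^4 + 11*t^3 + 56*t^2 - 180*t + 144) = (t - 4)*(t - 3)*(t^4 - 4*t^3 - 5*t^2 + 36*t - 36) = (t - 4)*(t - 3)*(t - 2)*(t^3 - 2*t^2 - 9*t + 18) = (t - 4)*(t - 3)*(t - 2)*(t + 3)*(t^2 - 5*t + 6) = (t - 4)*(t - 3)^2*(t - 2)*(t + 3)*(t - 2)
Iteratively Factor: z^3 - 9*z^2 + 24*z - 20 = (z - 2)*(z^2 - 7*z + 10) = (z - 2)^2*(z - 5)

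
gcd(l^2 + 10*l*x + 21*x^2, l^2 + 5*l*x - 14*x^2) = l + 7*x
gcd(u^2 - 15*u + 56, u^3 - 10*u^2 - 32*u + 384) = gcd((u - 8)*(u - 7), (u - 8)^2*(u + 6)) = u - 8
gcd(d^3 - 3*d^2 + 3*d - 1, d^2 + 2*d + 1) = 1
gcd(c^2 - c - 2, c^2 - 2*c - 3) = c + 1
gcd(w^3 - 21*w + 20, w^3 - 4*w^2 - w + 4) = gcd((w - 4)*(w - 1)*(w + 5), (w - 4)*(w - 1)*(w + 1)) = w^2 - 5*w + 4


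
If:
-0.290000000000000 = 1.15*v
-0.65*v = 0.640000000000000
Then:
No Solution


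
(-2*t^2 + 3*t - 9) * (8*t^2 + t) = -16*t^4 + 22*t^3 - 69*t^2 - 9*t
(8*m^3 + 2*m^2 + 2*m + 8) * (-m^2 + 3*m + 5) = -8*m^5 + 22*m^4 + 44*m^3 + 8*m^2 + 34*m + 40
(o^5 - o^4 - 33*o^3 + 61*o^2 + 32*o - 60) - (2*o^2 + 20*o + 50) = o^5 - o^4 - 33*o^3 + 59*o^2 + 12*o - 110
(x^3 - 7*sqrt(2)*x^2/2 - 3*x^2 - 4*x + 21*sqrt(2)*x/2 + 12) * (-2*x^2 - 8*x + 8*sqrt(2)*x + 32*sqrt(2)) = -2*x^5 - 2*x^4 + 15*sqrt(2)*x^4 - 24*x^3 + 15*sqrt(2)*x^3 - 212*sqrt(2)*x^2 - 48*x^2 - 32*sqrt(2)*x + 576*x + 384*sqrt(2)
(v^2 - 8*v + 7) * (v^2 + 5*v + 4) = v^4 - 3*v^3 - 29*v^2 + 3*v + 28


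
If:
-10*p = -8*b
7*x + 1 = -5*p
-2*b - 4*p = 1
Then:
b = -5/26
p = -2/13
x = -3/91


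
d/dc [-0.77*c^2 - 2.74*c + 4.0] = -1.54*c - 2.74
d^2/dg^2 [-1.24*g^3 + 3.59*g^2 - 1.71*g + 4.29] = 7.18 - 7.44*g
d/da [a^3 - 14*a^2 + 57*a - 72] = 3*a^2 - 28*a + 57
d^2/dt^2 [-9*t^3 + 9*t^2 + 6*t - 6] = 18 - 54*t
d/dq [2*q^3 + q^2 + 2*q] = 6*q^2 + 2*q + 2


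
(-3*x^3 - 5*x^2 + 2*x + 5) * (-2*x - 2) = 6*x^4 + 16*x^3 + 6*x^2 - 14*x - 10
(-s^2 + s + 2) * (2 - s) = s^3 - 3*s^2 + 4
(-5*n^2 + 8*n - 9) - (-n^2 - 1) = -4*n^2 + 8*n - 8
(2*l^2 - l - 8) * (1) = 2*l^2 - l - 8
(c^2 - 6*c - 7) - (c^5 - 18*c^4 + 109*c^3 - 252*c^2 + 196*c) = -c^5 + 18*c^4 - 109*c^3 + 253*c^2 - 202*c - 7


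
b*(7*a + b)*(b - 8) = 7*a*b^2 - 56*a*b + b^3 - 8*b^2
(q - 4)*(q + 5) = q^2 + q - 20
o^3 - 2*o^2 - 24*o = o*(o - 6)*(o + 4)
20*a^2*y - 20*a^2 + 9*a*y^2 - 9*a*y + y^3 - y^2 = (4*a + y)*(5*a + y)*(y - 1)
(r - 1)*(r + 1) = r^2 - 1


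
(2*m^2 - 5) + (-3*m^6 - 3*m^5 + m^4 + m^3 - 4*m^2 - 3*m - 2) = -3*m^6 - 3*m^5 + m^4 + m^3 - 2*m^2 - 3*m - 7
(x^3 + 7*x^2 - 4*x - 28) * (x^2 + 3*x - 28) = x^5 + 10*x^4 - 11*x^3 - 236*x^2 + 28*x + 784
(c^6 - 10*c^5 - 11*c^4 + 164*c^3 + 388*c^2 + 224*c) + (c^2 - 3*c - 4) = c^6 - 10*c^5 - 11*c^4 + 164*c^3 + 389*c^2 + 221*c - 4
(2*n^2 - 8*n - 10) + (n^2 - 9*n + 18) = 3*n^2 - 17*n + 8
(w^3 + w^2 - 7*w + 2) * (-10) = -10*w^3 - 10*w^2 + 70*w - 20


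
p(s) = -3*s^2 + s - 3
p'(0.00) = 1.00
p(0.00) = -3.00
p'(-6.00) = 37.00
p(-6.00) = -117.00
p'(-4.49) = 27.94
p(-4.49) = -67.97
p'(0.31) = -0.86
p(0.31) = -2.98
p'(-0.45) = 3.70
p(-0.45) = -4.06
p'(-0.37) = 3.22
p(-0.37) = -3.78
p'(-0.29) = 2.74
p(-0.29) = -3.54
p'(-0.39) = 3.34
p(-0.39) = -3.85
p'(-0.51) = 4.06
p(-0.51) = -4.29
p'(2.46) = -13.76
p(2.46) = -18.69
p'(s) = 1 - 6*s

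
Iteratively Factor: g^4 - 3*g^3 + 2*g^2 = (g - 1)*(g^3 - 2*g^2) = (g - 2)*(g - 1)*(g^2) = g*(g - 2)*(g - 1)*(g)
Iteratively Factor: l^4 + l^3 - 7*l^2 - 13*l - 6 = (l - 3)*(l^3 + 4*l^2 + 5*l + 2) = (l - 3)*(l + 1)*(l^2 + 3*l + 2) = (l - 3)*(l + 1)*(l + 2)*(l + 1)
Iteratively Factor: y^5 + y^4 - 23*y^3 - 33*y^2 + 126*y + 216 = (y + 3)*(y^4 - 2*y^3 - 17*y^2 + 18*y + 72) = (y + 2)*(y + 3)*(y^3 - 4*y^2 - 9*y + 36) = (y - 4)*(y + 2)*(y + 3)*(y^2 - 9) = (y - 4)*(y + 2)*(y + 3)^2*(y - 3)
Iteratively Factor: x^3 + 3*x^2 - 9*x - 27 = (x - 3)*(x^2 + 6*x + 9) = (x - 3)*(x + 3)*(x + 3)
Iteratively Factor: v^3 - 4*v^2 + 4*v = (v)*(v^2 - 4*v + 4) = v*(v - 2)*(v - 2)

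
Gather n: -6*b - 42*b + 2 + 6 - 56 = -48*b - 48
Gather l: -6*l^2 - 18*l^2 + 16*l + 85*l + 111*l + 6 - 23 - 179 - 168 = -24*l^2 + 212*l - 364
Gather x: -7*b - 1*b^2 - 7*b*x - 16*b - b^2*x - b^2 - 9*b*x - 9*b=-2*b^2 - 32*b + x*(-b^2 - 16*b)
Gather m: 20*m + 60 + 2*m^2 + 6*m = 2*m^2 + 26*m + 60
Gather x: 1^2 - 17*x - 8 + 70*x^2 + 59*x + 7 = 70*x^2 + 42*x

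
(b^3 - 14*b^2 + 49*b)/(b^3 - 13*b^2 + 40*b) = (b^2 - 14*b + 49)/(b^2 - 13*b + 40)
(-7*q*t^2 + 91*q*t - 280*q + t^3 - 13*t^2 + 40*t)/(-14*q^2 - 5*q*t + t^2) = (t^2 - 13*t + 40)/(2*q + t)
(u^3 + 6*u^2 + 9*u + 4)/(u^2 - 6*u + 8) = (u^3 + 6*u^2 + 9*u + 4)/(u^2 - 6*u + 8)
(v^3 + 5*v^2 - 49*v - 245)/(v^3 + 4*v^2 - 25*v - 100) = (v^2 - 49)/(v^2 - v - 20)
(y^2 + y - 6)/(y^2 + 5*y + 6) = (y - 2)/(y + 2)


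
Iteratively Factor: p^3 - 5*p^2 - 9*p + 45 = (p - 3)*(p^2 - 2*p - 15) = (p - 5)*(p - 3)*(p + 3)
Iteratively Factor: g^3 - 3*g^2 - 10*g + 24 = (g + 3)*(g^2 - 6*g + 8) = (g - 2)*(g + 3)*(g - 4)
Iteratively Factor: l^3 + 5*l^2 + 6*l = (l + 2)*(l^2 + 3*l) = l*(l + 2)*(l + 3)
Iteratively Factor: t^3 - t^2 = (t - 1)*(t^2) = t*(t - 1)*(t)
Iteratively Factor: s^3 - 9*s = (s + 3)*(s^2 - 3*s) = s*(s + 3)*(s - 3)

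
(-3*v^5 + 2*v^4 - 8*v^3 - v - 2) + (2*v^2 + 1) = -3*v^5 + 2*v^4 - 8*v^3 + 2*v^2 - v - 1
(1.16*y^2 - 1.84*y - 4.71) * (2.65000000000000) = 3.074*y^2 - 4.876*y - 12.4815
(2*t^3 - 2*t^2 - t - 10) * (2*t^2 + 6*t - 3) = 4*t^5 + 8*t^4 - 20*t^3 - 20*t^2 - 57*t + 30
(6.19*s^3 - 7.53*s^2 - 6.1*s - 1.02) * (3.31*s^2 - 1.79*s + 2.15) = 20.4889*s^5 - 36.0044*s^4 + 6.5962*s^3 - 8.6467*s^2 - 11.2892*s - 2.193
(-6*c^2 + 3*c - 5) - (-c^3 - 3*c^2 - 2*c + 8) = c^3 - 3*c^2 + 5*c - 13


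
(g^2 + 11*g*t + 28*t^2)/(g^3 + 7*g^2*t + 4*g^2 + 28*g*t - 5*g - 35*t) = (g + 4*t)/(g^2 + 4*g - 5)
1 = 1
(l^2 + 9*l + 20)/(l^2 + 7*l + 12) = (l + 5)/(l + 3)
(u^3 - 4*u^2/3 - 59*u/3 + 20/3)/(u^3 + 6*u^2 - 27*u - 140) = (u - 1/3)/(u + 7)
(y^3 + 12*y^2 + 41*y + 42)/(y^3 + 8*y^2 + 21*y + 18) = (y + 7)/(y + 3)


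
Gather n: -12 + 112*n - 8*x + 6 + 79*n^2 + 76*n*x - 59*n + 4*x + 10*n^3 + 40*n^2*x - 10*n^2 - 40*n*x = 10*n^3 + n^2*(40*x + 69) + n*(36*x + 53) - 4*x - 6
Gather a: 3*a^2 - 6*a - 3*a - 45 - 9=3*a^2 - 9*a - 54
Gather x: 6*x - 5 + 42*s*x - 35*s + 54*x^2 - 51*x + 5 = -35*s + 54*x^2 + x*(42*s - 45)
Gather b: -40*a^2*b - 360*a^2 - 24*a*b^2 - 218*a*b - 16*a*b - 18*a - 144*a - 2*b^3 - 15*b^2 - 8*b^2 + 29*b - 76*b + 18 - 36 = -360*a^2 - 162*a - 2*b^3 + b^2*(-24*a - 23) + b*(-40*a^2 - 234*a - 47) - 18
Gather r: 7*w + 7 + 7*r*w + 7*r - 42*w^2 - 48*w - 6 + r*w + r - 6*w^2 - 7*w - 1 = r*(8*w + 8) - 48*w^2 - 48*w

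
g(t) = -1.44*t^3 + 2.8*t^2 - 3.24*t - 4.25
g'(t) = -4.32*t^2 + 5.6*t - 3.24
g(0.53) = -5.40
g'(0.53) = -1.49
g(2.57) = -18.53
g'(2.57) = -17.38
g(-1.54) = 12.64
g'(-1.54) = -22.11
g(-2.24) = 33.24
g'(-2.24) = -37.46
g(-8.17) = 994.41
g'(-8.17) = -337.35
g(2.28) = -14.15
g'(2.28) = -12.93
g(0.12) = -4.60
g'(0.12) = -2.63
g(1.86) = -9.86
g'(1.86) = -7.77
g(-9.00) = 1301.47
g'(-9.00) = -403.56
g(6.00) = -233.93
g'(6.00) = -125.16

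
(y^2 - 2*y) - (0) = y^2 - 2*y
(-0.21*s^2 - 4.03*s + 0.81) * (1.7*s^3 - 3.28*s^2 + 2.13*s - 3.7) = -0.357*s^5 - 6.1622*s^4 + 14.1481*s^3 - 10.4637*s^2 + 16.6363*s - 2.997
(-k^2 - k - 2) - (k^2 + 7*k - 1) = -2*k^2 - 8*k - 1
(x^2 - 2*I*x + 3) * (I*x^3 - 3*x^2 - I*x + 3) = I*x^5 - x^4 + 8*I*x^3 - 8*x^2 - 9*I*x + 9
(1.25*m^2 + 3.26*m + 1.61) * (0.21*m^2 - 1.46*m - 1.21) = 0.2625*m^4 - 1.1404*m^3 - 5.934*m^2 - 6.2952*m - 1.9481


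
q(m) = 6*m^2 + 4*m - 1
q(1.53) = 19.17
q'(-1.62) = -15.44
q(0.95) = 8.22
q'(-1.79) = -17.48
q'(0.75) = 13.00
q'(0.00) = 4.00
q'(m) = 12*m + 4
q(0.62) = 3.79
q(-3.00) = 41.00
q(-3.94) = 76.38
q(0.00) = -1.00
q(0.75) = 5.38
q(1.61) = 20.99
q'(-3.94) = -43.28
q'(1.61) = 23.32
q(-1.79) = 11.06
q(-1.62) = 8.27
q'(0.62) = 11.44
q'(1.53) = 22.36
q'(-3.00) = -32.00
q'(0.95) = 15.40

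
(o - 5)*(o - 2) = o^2 - 7*o + 10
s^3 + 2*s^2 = s^2*(s + 2)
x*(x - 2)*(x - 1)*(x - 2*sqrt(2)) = x^4 - 3*x^3 - 2*sqrt(2)*x^3 + 2*x^2 + 6*sqrt(2)*x^2 - 4*sqrt(2)*x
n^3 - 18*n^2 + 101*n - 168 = (n - 8)*(n - 7)*(n - 3)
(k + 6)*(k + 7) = k^2 + 13*k + 42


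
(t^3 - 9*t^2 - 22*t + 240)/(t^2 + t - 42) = (t^2 - 3*t - 40)/(t + 7)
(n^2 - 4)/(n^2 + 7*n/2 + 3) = 2*(n - 2)/(2*n + 3)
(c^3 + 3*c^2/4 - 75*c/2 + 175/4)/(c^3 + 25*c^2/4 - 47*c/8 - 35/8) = 2*(c - 5)/(2*c + 1)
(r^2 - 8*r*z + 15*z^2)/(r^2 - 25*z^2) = (r - 3*z)/(r + 5*z)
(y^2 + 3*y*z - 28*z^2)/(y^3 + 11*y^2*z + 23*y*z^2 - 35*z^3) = (y - 4*z)/(y^2 + 4*y*z - 5*z^2)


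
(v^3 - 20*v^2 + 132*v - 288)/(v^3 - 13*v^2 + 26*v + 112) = (v^2 - 12*v + 36)/(v^2 - 5*v - 14)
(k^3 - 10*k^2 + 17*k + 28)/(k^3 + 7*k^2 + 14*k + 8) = (k^2 - 11*k + 28)/(k^2 + 6*k + 8)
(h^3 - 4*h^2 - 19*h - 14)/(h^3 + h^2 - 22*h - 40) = (h^2 - 6*h - 7)/(h^2 - h - 20)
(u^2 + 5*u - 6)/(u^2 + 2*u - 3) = (u + 6)/(u + 3)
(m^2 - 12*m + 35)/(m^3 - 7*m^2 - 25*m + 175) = 1/(m + 5)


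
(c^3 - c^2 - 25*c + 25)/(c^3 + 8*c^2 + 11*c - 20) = (c - 5)/(c + 4)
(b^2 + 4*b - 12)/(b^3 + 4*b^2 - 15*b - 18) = (b - 2)/(b^2 - 2*b - 3)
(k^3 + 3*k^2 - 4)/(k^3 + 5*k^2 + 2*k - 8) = (k + 2)/(k + 4)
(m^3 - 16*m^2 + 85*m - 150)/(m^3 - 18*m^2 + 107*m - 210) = (m - 5)/(m - 7)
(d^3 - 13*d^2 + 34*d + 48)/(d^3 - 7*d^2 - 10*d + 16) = (d^2 - 5*d - 6)/(d^2 + d - 2)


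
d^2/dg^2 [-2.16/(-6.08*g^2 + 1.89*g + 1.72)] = (159.694848*g^2 - 49.641984*g - 2.16*(12.16*g - 1.89)*(24.32*g - 3.78) - 45.176832)/(-6.08*g^2 + 1.89*g + 1.72)^3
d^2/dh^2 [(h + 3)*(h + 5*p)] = 2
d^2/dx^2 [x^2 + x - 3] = 2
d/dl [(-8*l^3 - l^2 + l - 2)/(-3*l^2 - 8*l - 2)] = (24*l^4 + 128*l^3 + 59*l^2 - 8*l - 18)/(9*l^4 + 48*l^3 + 76*l^2 + 32*l + 4)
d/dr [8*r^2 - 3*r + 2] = 16*r - 3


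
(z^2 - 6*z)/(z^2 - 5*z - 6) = z/(z + 1)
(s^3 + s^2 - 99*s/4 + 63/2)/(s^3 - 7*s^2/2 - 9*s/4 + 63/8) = 2*(s + 6)/(2*s + 3)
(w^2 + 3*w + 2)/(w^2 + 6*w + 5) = (w + 2)/(w + 5)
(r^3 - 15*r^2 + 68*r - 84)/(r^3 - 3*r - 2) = (r^2 - 13*r + 42)/(r^2 + 2*r + 1)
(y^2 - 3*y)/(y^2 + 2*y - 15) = y/(y + 5)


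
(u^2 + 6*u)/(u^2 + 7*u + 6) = u/(u + 1)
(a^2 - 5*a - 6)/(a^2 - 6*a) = (a + 1)/a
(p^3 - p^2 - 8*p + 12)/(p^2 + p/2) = 2*(p^3 - p^2 - 8*p + 12)/(p*(2*p + 1))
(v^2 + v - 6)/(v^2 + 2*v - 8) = (v + 3)/(v + 4)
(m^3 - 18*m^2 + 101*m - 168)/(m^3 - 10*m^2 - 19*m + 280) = (m - 3)/(m + 5)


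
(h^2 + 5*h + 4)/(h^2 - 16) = (h + 1)/(h - 4)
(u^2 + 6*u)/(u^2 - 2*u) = (u + 6)/(u - 2)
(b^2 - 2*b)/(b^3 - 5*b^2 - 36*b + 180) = b*(b - 2)/(b^3 - 5*b^2 - 36*b + 180)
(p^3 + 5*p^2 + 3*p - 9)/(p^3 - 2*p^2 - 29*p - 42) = (p^2 + 2*p - 3)/(p^2 - 5*p - 14)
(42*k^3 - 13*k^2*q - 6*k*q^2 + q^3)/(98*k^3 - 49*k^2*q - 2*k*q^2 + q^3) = (3*k + q)/(7*k + q)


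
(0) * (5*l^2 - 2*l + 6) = 0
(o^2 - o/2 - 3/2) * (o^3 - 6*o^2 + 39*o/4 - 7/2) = o^5 - 13*o^4/2 + 45*o^3/4 + 5*o^2/8 - 103*o/8 + 21/4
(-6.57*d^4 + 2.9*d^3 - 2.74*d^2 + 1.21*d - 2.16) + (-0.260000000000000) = -6.57*d^4 + 2.9*d^3 - 2.74*d^2 + 1.21*d - 2.42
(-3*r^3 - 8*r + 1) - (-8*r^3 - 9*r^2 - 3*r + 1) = 5*r^3 + 9*r^2 - 5*r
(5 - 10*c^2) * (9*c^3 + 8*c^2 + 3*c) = -90*c^5 - 80*c^4 + 15*c^3 + 40*c^2 + 15*c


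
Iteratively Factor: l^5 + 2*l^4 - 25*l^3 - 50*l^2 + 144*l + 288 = (l - 3)*(l^4 + 5*l^3 - 10*l^2 - 80*l - 96) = (l - 4)*(l - 3)*(l^3 + 9*l^2 + 26*l + 24) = (l - 4)*(l - 3)*(l + 4)*(l^2 + 5*l + 6) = (l - 4)*(l - 3)*(l + 2)*(l + 4)*(l + 3)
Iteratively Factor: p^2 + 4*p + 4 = (p + 2)*(p + 2)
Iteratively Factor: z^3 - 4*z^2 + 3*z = (z - 3)*(z^2 - z) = (z - 3)*(z - 1)*(z)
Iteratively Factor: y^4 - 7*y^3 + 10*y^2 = (y)*(y^3 - 7*y^2 + 10*y) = y*(y - 5)*(y^2 - 2*y) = y*(y - 5)*(y - 2)*(y)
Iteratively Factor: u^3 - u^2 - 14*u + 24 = (u + 4)*(u^2 - 5*u + 6) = (u - 2)*(u + 4)*(u - 3)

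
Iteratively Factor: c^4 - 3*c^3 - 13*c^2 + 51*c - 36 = (c - 3)*(c^3 - 13*c + 12) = (c - 3)*(c - 1)*(c^2 + c - 12) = (c - 3)*(c - 1)*(c + 4)*(c - 3)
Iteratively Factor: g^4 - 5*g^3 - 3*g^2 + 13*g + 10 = (g - 2)*(g^3 - 3*g^2 - 9*g - 5) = (g - 2)*(g + 1)*(g^2 - 4*g - 5) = (g - 5)*(g - 2)*(g + 1)*(g + 1)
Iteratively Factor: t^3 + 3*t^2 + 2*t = (t)*(t^2 + 3*t + 2) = t*(t + 1)*(t + 2)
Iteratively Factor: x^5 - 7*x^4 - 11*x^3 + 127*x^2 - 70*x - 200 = (x + 4)*(x^4 - 11*x^3 + 33*x^2 - 5*x - 50) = (x - 5)*(x + 4)*(x^3 - 6*x^2 + 3*x + 10) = (x - 5)^2*(x + 4)*(x^2 - x - 2) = (x - 5)^2*(x + 1)*(x + 4)*(x - 2)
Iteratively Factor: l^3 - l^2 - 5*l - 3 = (l + 1)*(l^2 - 2*l - 3) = (l + 1)^2*(l - 3)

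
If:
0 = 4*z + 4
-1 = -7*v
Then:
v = 1/7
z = -1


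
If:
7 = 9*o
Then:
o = 7/9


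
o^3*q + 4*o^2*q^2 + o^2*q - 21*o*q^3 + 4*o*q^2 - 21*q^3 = (o - 3*q)*(o + 7*q)*(o*q + q)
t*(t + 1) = t^2 + t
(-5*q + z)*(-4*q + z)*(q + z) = 20*q^3 + 11*q^2*z - 8*q*z^2 + z^3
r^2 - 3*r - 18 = (r - 6)*(r + 3)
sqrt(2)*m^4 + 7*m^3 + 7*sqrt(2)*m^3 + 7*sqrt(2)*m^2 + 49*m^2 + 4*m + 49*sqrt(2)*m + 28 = (m + 7)*(m + sqrt(2))*(m + 2*sqrt(2))*(sqrt(2)*m + 1)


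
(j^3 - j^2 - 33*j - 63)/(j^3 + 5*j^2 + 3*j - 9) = (j - 7)/(j - 1)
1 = 1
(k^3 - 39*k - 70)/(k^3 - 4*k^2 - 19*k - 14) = (k + 5)/(k + 1)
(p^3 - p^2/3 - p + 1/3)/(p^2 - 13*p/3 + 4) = (3*p^3 - p^2 - 3*p + 1)/(3*p^2 - 13*p + 12)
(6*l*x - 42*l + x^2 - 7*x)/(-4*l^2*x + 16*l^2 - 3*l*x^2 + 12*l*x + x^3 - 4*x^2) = (-6*l*x + 42*l - x^2 + 7*x)/(4*l^2*x - 16*l^2 + 3*l*x^2 - 12*l*x - x^3 + 4*x^2)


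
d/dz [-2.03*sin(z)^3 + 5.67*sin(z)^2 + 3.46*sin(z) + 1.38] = (-6.09*sin(z)^2 + 11.34*sin(z) + 3.46)*cos(z)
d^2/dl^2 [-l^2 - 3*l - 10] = -2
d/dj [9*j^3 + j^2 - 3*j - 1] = 27*j^2 + 2*j - 3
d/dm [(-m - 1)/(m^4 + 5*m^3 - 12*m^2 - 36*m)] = (3*m^4 + 14*m^3 + 3*m^2 - 24*m - 36)/(m^2*(m^6 + 10*m^5 + m^4 - 192*m^3 - 216*m^2 + 864*m + 1296))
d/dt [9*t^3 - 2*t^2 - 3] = t*(27*t - 4)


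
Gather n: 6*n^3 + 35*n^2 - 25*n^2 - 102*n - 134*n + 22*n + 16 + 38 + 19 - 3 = 6*n^3 + 10*n^2 - 214*n + 70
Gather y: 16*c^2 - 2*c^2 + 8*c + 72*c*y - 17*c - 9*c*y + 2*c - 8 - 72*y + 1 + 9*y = 14*c^2 - 7*c + y*(63*c - 63) - 7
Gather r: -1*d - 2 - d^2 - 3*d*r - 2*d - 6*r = -d^2 - 3*d + r*(-3*d - 6) - 2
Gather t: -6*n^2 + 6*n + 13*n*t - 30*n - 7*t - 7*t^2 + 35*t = -6*n^2 - 24*n - 7*t^2 + t*(13*n + 28)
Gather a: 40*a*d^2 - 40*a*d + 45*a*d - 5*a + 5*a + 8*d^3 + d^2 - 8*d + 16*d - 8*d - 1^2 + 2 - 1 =a*(40*d^2 + 5*d) + 8*d^3 + d^2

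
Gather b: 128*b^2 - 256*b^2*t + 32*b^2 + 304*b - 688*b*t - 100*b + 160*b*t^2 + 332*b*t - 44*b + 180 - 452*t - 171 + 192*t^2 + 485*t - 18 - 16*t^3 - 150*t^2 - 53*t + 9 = b^2*(160 - 256*t) + b*(160*t^2 - 356*t + 160) - 16*t^3 + 42*t^2 - 20*t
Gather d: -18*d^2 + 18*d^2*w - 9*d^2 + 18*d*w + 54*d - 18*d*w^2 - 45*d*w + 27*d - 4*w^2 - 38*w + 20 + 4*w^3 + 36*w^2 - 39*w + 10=d^2*(18*w - 27) + d*(-18*w^2 - 27*w + 81) + 4*w^3 + 32*w^2 - 77*w + 30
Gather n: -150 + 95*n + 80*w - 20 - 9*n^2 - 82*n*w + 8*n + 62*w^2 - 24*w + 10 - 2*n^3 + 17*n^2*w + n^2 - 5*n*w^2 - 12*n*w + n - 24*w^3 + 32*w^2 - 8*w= -2*n^3 + n^2*(17*w - 8) + n*(-5*w^2 - 94*w + 104) - 24*w^3 + 94*w^2 + 48*w - 160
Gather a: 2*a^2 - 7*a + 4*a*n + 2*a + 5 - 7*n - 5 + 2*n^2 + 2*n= 2*a^2 + a*(4*n - 5) + 2*n^2 - 5*n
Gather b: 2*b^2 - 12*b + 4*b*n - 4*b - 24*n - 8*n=2*b^2 + b*(4*n - 16) - 32*n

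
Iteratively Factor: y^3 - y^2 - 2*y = (y + 1)*(y^2 - 2*y) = y*(y + 1)*(y - 2)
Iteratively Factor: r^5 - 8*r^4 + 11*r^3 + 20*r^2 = (r + 1)*(r^4 - 9*r^3 + 20*r^2) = r*(r + 1)*(r^3 - 9*r^2 + 20*r) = r^2*(r + 1)*(r^2 - 9*r + 20) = r^2*(r - 4)*(r + 1)*(r - 5)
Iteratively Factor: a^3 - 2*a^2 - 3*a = (a + 1)*(a^2 - 3*a) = (a - 3)*(a + 1)*(a)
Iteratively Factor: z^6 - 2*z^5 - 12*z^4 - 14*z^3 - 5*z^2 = (z + 1)*(z^5 - 3*z^4 - 9*z^3 - 5*z^2) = z*(z + 1)*(z^4 - 3*z^3 - 9*z^2 - 5*z) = z*(z - 5)*(z + 1)*(z^3 + 2*z^2 + z) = z^2*(z - 5)*(z + 1)*(z^2 + 2*z + 1) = z^2*(z - 5)*(z + 1)^2*(z + 1)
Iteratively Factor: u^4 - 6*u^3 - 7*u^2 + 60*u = (u + 3)*(u^3 - 9*u^2 + 20*u) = u*(u + 3)*(u^2 - 9*u + 20) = u*(u - 5)*(u + 3)*(u - 4)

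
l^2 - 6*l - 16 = (l - 8)*(l + 2)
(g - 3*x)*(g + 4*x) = g^2 + g*x - 12*x^2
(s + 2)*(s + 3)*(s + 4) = s^3 + 9*s^2 + 26*s + 24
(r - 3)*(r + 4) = r^2 + r - 12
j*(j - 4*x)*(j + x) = j^3 - 3*j^2*x - 4*j*x^2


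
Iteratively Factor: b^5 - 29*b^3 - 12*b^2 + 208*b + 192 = (b + 4)*(b^4 - 4*b^3 - 13*b^2 + 40*b + 48) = (b + 3)*(b + 4)*(b^3 - 7*b^2 + 8*b + 16) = (b + 1)*(b + 3)*(b + 4)*(b^2 - 8*b + 16) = (b - 4)*(b + 1)*(b + 3)*(b + 4)*(b - 4)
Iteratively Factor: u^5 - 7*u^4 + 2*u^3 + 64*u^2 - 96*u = (u - 4)*(u^4 - 3*u^3 - 10*u^2 + 24*u) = (u - 4)*(u - 2)*(u^3 - u^2 - 12*u) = u*(u - 4)*(u - 2)*(u^2 - u - 12) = u*(u - 4)*(u - 2)*(u + 3)*(u - 4)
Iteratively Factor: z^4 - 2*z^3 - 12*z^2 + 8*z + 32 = (z - 4)*(z^3 + 2*z^2 - 4*z - 8) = (z - 4)*(z + 2)*(z^2 - 4) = (z - 4)*(z + 2)^2*(z - 2)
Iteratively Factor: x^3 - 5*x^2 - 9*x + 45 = (x - 5)*(x^2 - 9) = (x - 5)*(x + 3)*(x - 3)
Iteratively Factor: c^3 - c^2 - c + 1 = (c - 1)*(c^2 - 1) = (c - 1)^2*(c + 1)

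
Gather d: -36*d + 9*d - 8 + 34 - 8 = 18 - 27*d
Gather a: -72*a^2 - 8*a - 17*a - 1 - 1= -72*a^2 - 25*a - 2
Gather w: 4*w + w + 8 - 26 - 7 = 5*w - 25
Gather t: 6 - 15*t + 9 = 15 - 15*t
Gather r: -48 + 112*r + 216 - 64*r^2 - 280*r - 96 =-64*r^2 - 168*r + 72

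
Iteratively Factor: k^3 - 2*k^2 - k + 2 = (k - 1)*(k^2 - k - 2) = (k - 1)*(k + 1)*(k - 2)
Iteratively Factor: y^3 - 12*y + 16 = (y - 2)*(y^2 + 2*y - 8) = (y - 2)^2*(y + 4)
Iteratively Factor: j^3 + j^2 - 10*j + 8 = (j - 1)*(j^2 + 2*j - 8) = (j - 2)*(j - 1)*(j + 4)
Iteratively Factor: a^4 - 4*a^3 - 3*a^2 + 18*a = (a - 3)*(a^3 - a^2 - 6*a) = a*(a - 3)*(a^2 - a - 6) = a*(a - 3)^2*(a + 2)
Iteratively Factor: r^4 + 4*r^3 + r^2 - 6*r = (r + 2)*(r^3 + 2*r^2 - 3*r) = (r + 2)*(r + 3)*(r^2 - r) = r*(r + 2)*(r + 3)*(r - 1)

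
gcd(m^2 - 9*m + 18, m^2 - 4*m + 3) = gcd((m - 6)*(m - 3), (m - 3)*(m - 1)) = m - 3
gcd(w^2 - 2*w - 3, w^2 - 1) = w + 1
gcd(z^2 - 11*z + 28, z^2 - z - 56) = 1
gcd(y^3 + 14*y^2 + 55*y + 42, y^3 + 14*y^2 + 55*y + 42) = y^3 + 14*y^2 + 55*y + 42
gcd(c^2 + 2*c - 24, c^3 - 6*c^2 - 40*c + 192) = c^2 + 2*c - 24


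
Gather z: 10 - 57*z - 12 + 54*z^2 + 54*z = 54*z^2 - 3*z - 2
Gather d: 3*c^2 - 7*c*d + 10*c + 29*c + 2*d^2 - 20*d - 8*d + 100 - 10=3*c^2 + 39*c + 2*d^2 + d*(-7*c - 28) + 90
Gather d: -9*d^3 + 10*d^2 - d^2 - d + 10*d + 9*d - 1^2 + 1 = -9*d^3 + 9*d^2 + 18*d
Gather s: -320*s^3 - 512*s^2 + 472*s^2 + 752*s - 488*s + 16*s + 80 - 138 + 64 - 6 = -320*s^3 - 40*s^2 + 280*s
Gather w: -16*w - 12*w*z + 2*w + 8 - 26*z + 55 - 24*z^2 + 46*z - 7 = w*(-12*z - 14) - 24*z^2 + 20*z + 56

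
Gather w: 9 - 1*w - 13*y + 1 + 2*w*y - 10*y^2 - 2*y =w*(2*y - 1) - 10*y^2 - 15*y + 10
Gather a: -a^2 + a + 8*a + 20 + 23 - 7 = -a^2 + 9*a + 36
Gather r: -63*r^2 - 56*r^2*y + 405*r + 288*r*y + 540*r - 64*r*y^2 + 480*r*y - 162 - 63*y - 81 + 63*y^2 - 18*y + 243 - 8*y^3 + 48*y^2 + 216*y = r^2*(-56*y - 63) + r*(-64*y^2 + 768*y + 945) - 8*y^3 + 111*y^2 + 135*y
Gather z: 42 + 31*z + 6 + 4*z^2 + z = 4*z^2 + 32*z + 48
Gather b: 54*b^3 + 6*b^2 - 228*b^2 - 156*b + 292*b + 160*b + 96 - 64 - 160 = 54*b^3 - 222*b^2 + 296*b - 128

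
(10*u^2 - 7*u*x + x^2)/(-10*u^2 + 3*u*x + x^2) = (-5*u + x)/(5*u + x)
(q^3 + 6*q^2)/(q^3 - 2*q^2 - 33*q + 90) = q^2/(q^2 - 8*q + 15)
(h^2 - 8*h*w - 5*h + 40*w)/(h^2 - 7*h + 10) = (h - 8*w)/(h - 2)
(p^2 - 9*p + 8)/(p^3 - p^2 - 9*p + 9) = (p - 8)/(p^2 - 9)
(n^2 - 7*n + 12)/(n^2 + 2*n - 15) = (n - 4)/(n + 5)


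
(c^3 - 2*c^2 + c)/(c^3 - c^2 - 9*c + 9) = c*(c - 1)/(c^2 - 9)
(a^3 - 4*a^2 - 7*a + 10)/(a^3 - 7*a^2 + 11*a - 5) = (a + 2)/(a - 1)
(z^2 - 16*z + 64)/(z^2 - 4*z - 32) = (z - 8)/(z + 4)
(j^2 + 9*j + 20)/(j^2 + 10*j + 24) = (j + 5)/(j + 6)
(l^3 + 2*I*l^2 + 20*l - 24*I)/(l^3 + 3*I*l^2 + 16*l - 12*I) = (l - 2*I)/(l - I)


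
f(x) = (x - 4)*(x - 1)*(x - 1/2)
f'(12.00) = 306.50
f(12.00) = 1012.00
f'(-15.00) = 846.50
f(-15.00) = -4712.00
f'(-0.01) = 6.61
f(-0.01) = -2.07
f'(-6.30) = 194.87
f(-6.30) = -511.29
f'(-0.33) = 10.46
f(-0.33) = -4.78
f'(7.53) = 93.77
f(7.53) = 162.05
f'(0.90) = -0.97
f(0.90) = 0.12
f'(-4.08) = 101.32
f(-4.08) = -187.99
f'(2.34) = -2.81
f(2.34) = -4.09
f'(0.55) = 1.36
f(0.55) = 0.08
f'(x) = (x - 4)*(x - 1) + (x - 4)*(x - 1/2) + (x - 1)*(x - 1/2)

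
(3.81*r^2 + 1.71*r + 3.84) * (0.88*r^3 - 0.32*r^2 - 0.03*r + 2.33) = 3.3528*r^5 + 0.2856*r^4 + 2.7177*r^3 + 7.5972*r^2 + 3.8691*r + 8.9472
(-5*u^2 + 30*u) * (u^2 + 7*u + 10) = -5*u^4 - 5*u^3 + 160*u^2 + 300*u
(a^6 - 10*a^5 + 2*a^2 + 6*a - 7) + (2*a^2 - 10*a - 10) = a^6 - 10*a^5 + 4*a^2 - 4*a - 17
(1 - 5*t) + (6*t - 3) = t - 2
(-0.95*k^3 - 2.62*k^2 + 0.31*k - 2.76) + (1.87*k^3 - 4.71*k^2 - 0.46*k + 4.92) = 0.92*k^3 - 7.33*k^2 - 0.15*k + 2.16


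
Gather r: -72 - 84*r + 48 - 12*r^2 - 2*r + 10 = -12*r^2 - 86*r - 14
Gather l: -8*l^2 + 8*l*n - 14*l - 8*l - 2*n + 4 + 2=-8*l^2 + l*(8*n - 22) - 2*n + 6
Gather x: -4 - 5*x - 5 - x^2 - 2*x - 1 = -x^2 - 7*x - 10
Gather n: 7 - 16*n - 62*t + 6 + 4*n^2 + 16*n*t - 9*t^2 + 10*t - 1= 4*n^2 + n*(16*t - 16) - 9*t^2 - 52*t + 12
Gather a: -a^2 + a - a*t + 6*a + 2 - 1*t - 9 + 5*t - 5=-a^2 + a*(7 - t) + 4*t - 12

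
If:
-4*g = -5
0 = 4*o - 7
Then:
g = 5/4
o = 7/4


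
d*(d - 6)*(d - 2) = d^3 - 8*d^2 + 12*d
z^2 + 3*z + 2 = (z + 1)*(z + 2)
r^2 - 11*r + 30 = (r - 6)*(r - 5)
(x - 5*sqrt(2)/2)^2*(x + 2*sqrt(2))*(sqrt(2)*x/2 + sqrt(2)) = sqrt(2)*x^4/2 - 3*x^3 + sqrt(2)*x^3 - 6*x^2 - 15*sqrt(2)*x^2/4 - 15*sqrt(2)*x/2 + 25*x + 50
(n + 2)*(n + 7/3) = n^2 + 13*n/3 + 14/3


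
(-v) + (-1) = -v - 1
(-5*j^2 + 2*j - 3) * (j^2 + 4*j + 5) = -5*j^4 - 18*j^3 - 20*j^2 - 2*j - 15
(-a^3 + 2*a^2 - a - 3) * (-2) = 2*a^3 - 4*a^2 + 2*a + 6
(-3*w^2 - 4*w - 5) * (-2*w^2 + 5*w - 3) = 6*w^4 - 7*w^3 - w^2 - 13*w + 15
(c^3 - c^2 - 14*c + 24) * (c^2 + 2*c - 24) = c^5 + c^4 - 40*c^3 + 20*c^2 + 384*c - 576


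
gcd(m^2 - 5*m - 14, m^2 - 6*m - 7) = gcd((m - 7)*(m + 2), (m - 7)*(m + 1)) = m - 7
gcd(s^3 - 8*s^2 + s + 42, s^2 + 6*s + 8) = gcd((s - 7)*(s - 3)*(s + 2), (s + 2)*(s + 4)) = s + 2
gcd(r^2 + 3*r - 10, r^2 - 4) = r - 2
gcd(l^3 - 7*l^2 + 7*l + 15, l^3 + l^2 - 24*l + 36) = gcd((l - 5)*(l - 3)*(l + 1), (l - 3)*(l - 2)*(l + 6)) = l - 3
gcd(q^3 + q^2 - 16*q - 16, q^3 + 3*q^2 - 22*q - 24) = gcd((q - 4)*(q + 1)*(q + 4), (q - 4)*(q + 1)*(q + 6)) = q^2 - 3*q - 4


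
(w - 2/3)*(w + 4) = w^2 + 10*w/3 - 8/3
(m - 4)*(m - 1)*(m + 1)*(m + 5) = m^4 + m^3 - 21*m^2 - m + 20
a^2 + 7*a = a*(a + 7)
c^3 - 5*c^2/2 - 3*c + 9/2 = (c - 3)*(c - 1)*(c + 3/2)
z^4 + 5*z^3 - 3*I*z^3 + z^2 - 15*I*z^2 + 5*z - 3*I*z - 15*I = (z + 5)*(z - 3*I)*(z - I)*(z + I)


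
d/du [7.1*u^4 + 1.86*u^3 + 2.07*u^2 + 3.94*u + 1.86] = 28.4*u^3 + 5.58*u^2 + 4.14*u + 3.94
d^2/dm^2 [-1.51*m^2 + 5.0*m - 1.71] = -3.02000000000000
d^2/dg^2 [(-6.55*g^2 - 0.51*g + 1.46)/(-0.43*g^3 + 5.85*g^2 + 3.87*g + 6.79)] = (2.42219*g^6 + 0.565793999999983*g^5 + 54.4622520000005*g^4 + 66.5254520000001*g^3 - 1828.39797*g^2 - 345.446382*g + 649.415096)/(0.079507*g^9 - 3.244995*g^8 + 42.000336*g^7 - 145.558128*g^6 - 275.521554*g^5 - 892.161486*g^4 - 920.819544*g^3 - 1114.206408*g^2 - 535.268601*g - 313.046839)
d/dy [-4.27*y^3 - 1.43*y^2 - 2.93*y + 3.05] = -12.81*y^2 - 2.86*y - 2.93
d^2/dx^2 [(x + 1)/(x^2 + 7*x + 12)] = 2*((x + 1)*(2*x + 7)^2 - (3*x + 8)*(x^2 + 7*x + 12))/(x^2 + 7*x + 12)^3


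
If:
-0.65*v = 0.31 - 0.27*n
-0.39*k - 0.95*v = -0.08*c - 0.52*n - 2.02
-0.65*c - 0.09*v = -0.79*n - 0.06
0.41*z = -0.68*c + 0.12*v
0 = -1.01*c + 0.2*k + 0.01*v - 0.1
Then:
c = 1.27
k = 6.91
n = 0.96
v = -0.08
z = -2.13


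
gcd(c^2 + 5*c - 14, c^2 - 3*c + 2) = c - 2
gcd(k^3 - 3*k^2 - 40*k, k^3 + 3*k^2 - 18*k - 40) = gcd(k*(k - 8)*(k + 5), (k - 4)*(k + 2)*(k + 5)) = k + 5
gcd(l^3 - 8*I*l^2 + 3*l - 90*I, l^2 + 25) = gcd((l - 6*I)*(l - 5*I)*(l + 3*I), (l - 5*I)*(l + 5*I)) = l - 5*I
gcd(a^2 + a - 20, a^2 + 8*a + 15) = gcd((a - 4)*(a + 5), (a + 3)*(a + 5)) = a + 5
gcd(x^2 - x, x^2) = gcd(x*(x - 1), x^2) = x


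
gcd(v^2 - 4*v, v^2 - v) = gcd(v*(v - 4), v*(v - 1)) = v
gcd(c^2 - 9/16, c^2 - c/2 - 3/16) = c - 3/4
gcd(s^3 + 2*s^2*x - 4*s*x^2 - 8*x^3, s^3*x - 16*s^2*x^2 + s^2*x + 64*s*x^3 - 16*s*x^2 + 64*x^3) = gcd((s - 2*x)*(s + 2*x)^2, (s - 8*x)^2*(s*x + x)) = 1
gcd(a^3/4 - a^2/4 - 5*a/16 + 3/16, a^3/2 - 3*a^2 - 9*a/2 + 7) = 1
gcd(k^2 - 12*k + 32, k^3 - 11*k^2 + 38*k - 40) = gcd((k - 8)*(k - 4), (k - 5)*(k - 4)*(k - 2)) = k - 4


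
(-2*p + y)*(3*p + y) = -6*p^2 + p*y + y^2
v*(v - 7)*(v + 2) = v^3 - 5*v^2 - 14*v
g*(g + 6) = g^2 + 6*g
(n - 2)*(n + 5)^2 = n^3 + 8*n^2 + 5*n - 50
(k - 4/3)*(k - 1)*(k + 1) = k^3 - 4*k^2/3 - k + 4/3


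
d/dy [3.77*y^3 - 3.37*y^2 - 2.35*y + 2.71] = 11.31*y^2 - 6.74*y - 2.35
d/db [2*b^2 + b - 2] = 4*b + 1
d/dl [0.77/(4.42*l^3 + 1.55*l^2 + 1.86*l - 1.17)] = (-10.2102*l^2 - 2.387*l - 1.4322)/(4.42*l^3 + 1.55*l^2 + 1.86*l - 1.17)^2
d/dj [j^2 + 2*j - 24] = 2*j + 2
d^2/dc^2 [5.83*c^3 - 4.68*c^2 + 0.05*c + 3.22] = 34.98*c - 9.36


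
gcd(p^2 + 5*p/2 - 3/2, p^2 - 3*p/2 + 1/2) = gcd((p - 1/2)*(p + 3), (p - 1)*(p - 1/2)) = p - 1/2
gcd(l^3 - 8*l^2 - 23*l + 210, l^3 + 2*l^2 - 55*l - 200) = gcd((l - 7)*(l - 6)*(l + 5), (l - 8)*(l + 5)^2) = l + 5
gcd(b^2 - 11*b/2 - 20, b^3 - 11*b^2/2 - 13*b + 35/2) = b + 5/2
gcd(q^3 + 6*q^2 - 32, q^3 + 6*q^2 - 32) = q^3 + 6*q^2 - 32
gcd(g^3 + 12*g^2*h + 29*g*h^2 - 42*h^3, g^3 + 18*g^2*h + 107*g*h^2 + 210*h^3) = g^2 + 13*g*h + 42*h^2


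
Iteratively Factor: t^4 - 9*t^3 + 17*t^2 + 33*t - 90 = (t + 2)*(t^3 - 11*t^2 + 39*t - 45) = (t - 3)*(t + 2)*(t^2 - 8*t + 15) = (t - 5)*(t - 3)*(t + 2)*(t - 3)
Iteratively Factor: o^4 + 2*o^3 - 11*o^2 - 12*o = (o - 3)*(o^3 + 5*o^2 + 4*o) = (o - 3)*(o + 4)*(o^2 + o) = (o - 3)*(o + 1)*(o + 4)*(o)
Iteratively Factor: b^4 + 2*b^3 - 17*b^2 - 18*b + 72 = (b + 3)*(b^3 - b^2 - 14*b + 24) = (b - 3)*(b + 3)*(b^2 + 2*b - 8) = (b - 3)*(b - 2)*(b + 3)*(b + 4)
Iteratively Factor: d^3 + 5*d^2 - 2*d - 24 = (d + 3)*(d^2 + 2*d - 8) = (d - 2)*(d + 3)*(d + 4)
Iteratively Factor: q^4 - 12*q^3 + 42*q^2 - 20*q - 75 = (q + 1)*(q^3 - 13*q^2 + 55*q - 75) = (q - 5)*(q + 1)*(q^2 - 8*q + 15) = (q - 5)^2*(q + 1)*(q - 3)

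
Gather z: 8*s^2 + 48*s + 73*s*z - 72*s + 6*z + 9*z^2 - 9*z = 8*s^2 - 24*s + 9*z^2 + z*(73*s - 3)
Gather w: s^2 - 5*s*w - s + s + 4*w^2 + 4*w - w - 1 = s^2 + 4*w^2 + w*(3 - 5*s) - 1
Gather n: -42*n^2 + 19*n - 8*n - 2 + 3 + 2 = -42*n^2 + 11*n + 3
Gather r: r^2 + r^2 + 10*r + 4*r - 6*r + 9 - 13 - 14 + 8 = 2*r^2 + 8*r - 10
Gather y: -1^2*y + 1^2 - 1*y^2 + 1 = -y^2 - y + 2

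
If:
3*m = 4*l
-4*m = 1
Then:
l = -3/16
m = -1/4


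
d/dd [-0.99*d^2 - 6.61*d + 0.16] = -1.98*d - 6.61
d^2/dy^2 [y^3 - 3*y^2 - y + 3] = 6*y - 6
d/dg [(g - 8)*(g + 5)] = 2*g - 3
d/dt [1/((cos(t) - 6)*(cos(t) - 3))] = (2*cos(t) - 9)*sin(t)/((cos(t) - 6)^2*(cos(t) - 3)^2)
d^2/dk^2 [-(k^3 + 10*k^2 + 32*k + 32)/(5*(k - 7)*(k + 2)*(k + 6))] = 2*(-9*k^3 - 174*k^2 - 960*k - 2116)/(5*(k^6 - 3*k^5 - 123*k^4 + 251*k^3 + 5166*k^2 - 5292*k - 74088))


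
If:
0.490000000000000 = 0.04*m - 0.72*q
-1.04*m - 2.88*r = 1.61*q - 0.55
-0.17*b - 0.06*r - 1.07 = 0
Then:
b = -0.352941176470588*r - 6.29411764705882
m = 1.4570831283817 - 2.54992621741269*r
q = -0.141662567634038*r - 0.599606492867683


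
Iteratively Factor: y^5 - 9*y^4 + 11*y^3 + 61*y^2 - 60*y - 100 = (y - 5)*(y^4 - 4*y^3 - 9*y^2 + 16*y + 20) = (y - 5)^2*(y^3 + y^2 - 4*y - 4) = (y - 5)^2*(y - 2)*(y^2 + 3*y + 2) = (y - 5)^2*(y - 2)*(y + 2)*(y + 1)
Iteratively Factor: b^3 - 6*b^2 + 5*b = (b - 5)*(b^2 - b) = b*(b - 5)*(b - 1)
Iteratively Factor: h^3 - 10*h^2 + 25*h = (h - 5)*(h^2 - 5*h) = h*(h - 5)*(h - 5)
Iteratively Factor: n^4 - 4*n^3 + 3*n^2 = (n)*(n^3 - 4*n^2 + 3*n) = n*(n - 1)*(n^2 - 3*n) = n*(n - 3)*(n - 1)*(n)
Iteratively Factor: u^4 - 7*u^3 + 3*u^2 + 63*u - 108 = (u - 3)*(u^3 - 4*u^2 - 9*u + 36) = (u - 3)^2*(u^2 - u - 12) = (u - 3)^2*(u + 3)*(u - 4)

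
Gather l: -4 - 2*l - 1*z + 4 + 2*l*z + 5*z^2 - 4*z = l*(2*z - 2) + 5*z^2 - 5*z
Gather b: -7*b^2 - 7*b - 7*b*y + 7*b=-7*b^2 - 7*b*y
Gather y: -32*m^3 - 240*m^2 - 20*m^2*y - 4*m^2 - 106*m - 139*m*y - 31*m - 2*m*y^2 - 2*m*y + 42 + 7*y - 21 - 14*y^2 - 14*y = -32*m^3 - 244*m^2 - 137*m + y^2*(-2*m - 14) + y*(-20*m^2 - 141*m - 7) + 21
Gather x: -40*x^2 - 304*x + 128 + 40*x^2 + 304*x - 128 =0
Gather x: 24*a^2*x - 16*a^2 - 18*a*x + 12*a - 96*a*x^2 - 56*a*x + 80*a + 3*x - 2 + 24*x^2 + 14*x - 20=-16*a^2 + 92*a + x^2*(24 - 96*a) + x*(24*a^2 - 74*a + 17) - 22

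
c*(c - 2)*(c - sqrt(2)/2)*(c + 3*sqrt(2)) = c^4 - 2*c^3 + 5*sqrt(2)*c^3/2 - 5*sqrt(2)*c^2 - 3*c^2 + 6*c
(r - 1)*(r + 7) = r^2 + 6*r - 7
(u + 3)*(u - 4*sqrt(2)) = u^2 - 4*sqrt(2)*u + 3*u - 12*sqrt(2)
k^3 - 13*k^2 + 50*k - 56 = (k - 7)*(k - 4)*(k - 2)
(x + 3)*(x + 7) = x^2 + 10*x + 21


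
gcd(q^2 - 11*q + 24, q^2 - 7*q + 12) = q - 3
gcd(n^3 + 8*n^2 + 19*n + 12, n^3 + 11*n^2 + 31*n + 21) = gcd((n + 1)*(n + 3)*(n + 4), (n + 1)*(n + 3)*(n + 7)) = n^2 + 4*n + 3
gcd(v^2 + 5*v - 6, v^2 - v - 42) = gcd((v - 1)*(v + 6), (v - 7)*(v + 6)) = v + 6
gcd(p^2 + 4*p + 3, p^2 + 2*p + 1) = p + 1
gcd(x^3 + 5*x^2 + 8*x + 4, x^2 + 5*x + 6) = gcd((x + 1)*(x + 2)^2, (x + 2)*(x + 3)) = x + 2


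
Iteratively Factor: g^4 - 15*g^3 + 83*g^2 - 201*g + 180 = (g - 3)*(g^3 - 12*g^2 + 47*g - 60) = (g - 4)*(g - 3)*(g^2 - 8*g + 15) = (g - 4)*(g - 3)^2*(g - 5)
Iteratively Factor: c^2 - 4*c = (c - 4)*(c)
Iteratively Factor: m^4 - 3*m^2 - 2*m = (m)*(m^3 - 3*m - 2) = m*(m + 1)*(m^2 - m - 2) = m*(m + 1)^2*(m - 2)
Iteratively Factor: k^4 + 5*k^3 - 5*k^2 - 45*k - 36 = (k - 3)*(k^3 + 8*k^2 + 19*k + 12) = (k - 3)*(k + 1)*(k^2 + 7*k + 12) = (k - 3)*(k + 1)*(k + 3)*(k + 4)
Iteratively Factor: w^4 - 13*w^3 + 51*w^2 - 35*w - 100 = (w - 5)*(w^3 - 8*w^2 + 11*w + 20) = (w - 5)*(w - 4)*(w^2 - 4*w - 5) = (w - 5)^2*(w - 4)*(w + 1)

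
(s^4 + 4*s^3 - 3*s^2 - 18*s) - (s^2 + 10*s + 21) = s^4 + 4*s^3 - 4*s^2 - 28*s - 21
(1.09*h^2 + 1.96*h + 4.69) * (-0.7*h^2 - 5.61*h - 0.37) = -0.763*h^4 - 7.4869*h^3 - 14.6819*h^2 - 27.0361*h - 1.7353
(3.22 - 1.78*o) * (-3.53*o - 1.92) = 6.2834*o^2 - 7.949*o - 6.1824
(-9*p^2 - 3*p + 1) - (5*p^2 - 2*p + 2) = -14*p^2 - p - 1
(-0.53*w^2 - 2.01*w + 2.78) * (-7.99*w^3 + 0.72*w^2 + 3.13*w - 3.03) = 4.2347*w^5 + 15.6783*w^4 - 25.3183*w^3 - 2.6838*w^2 + 14.7917*w - 8.4234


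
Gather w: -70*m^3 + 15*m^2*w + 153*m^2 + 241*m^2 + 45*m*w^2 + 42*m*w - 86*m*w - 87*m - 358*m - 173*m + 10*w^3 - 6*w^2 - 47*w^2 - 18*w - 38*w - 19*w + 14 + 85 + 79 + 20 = -70*m^3 + 394*m^2 - 618*m + 10*w^3 + w^2*(45*m - 53) + w*(15*m^2 - 44*m - 75) + 198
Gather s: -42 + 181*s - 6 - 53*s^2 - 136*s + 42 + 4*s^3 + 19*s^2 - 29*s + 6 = 4*s^3 - 34*s^2 + 16*s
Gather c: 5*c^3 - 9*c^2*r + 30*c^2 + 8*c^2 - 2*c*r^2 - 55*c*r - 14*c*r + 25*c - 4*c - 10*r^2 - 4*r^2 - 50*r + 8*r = 5*c^3 + c^2*(38 - 9*r) + c*(-2*r^2 - 69*r + 21) - 14*r^2 - 42*r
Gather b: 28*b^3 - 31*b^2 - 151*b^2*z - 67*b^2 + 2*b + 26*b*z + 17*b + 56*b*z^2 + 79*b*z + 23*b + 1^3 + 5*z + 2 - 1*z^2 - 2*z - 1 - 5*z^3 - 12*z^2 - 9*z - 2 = 28*b^3 + b^2*(-151*z - 98) + b*(56*z^2 + 105*z + 42) - 5*z^3 - 13*z^2 - 6*z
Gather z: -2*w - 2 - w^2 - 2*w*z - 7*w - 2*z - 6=-w^2 - 9*w + z*(-2*w - 2) - 8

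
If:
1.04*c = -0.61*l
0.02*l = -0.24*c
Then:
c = 0.00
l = 0.00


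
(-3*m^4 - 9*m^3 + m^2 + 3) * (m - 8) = -3*m^5 + 15*m^4 + 73*m^3 - 8*m^2 + 3*m - 24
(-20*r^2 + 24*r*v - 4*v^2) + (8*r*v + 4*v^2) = -20*r^2 + 32*r*v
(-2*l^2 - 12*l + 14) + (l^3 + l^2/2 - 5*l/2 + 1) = l^3 - 3*l^2/2 - 29*l/2 + 15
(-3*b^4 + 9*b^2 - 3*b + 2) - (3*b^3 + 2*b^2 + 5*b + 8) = -3*b^4 - 3*b^3 + 7*b^2 - 8*b - 6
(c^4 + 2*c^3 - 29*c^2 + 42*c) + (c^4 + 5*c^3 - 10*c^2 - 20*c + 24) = 2*c^4 + 7*c^3 - 39*c^2 + 22*c + 24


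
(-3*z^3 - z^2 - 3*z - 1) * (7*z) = -21*z^4 - 7*z^3 - 21*z^2 - 7*z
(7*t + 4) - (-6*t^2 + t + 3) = 6*t^2 + 6*t + 1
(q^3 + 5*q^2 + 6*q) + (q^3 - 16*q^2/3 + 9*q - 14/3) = 2*q^3 - q^2/3 + 15*q - 14/3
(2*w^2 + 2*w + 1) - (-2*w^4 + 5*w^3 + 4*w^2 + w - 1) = 2*w^4 - 5*w^3 - 2*w^2 + w + 2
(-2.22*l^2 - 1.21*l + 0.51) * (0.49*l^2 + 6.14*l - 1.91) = -1.0878*l^4 - 14.2237*l^3 - 2.9393*l^2 + 5.4425*l - 0.9741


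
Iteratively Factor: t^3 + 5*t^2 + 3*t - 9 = (t + 3)*(t^2 + 2*t - 3) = (t + 3)^2*(t - 1)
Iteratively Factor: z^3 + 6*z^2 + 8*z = (z)*(z^2 + 6*z + 8) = z*(z + 4)*(z + 2)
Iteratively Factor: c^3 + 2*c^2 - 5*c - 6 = (c + 3)*(c^2 - c - 2) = (c + 1)*(c + 3)*(c - 2)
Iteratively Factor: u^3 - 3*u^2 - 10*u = (u)*(u^2 - 3*u - 10) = u*(u - 5)*(u + 2)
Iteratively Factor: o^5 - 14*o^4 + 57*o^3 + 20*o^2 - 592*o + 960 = (o - 4)*(o^4 - 10*o^3 + 17*o^2 + 88*o - 240) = (o - 4)*(o + 3)*(o^3 - 13*o^2 + 56*o - 80) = (o - 4)^2*(o + 3)*(o^2 - 9*o + 20) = (o - 4)^3*(o + 3)*(o - 5)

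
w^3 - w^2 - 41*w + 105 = (w - 5)*(w - 3)*(w + 7)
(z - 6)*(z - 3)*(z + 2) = z^3 - 7*z^2 + 36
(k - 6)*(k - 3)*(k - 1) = k^3 - 10*k^2 + 27*k - 18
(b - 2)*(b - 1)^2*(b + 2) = b^4 - 2*b^3 - 3*b^2 + 8*b - 4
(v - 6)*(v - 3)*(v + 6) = v^3 - 3*v^2 - 36*v + 108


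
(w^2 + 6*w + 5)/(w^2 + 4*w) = (w^2 + 6*w + 5)/(w*(w + 4))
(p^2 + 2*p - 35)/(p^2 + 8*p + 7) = (p - 5)/(p + 1)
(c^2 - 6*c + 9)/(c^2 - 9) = (c - 3)/(c + 3)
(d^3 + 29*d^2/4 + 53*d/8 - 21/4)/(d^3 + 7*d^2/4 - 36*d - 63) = (d - 1/2)/(d - 6)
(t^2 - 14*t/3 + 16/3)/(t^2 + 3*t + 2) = (3*t^2 - 14*t + 16)/(3*(t^2 + 3*t + 2))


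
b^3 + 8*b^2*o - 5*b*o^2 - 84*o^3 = (b - 3*o)*(b + 4*o)*(b + 7*o)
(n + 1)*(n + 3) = n^2 + 4*n + 3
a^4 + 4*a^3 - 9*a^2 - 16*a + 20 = (a - 2)*(a - 1)*(a + 2)*(a + 5)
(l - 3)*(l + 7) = l^2 + 4*l - 21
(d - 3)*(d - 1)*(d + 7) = d^3 + 3*d^2 - 25*d + 21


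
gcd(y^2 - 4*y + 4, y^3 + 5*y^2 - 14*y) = y - 2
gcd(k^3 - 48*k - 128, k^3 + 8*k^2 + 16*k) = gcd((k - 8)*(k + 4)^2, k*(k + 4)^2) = k^2 + 8*k + 16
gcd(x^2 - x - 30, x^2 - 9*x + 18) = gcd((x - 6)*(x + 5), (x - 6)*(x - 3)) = x - 6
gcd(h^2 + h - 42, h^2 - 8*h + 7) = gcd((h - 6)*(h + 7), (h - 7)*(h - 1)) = 1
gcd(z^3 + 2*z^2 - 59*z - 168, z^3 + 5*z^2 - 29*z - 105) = z^2 + 10*z + 21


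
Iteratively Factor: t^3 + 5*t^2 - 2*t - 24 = (t - 2)*(t^2 + 7*t + 12) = (t - 2)*(t + 4)*(t + 3)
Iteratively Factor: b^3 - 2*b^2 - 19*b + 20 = (b - 5)*(b^2 + 3*b - 4) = (b - 5)*(b - 1)*(b + 4)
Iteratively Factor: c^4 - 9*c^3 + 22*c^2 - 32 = (c + 1)*(c^3 - 10*c^2 + 32*c - 32) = (c - 4)*(c + 1)*(c^2 - 6*c + 8) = (c - 4)^2*(c + 1)*(c - 2)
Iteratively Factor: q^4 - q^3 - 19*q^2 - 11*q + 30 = (q + 3)*(q^3 - 4*q^2 - 7*q + 10) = (q - 5)*(q + 3)*(q^2 + q - 2) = (q - 5)*(q - 1)*(q + 3)*(q + 2)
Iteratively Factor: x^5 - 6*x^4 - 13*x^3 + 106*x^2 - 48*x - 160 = (x + 4)*(x^4 - 10*x^3 + 27*x^2 - 2*x - 40) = (x - 4)*(x + 4)*(x^3 - 6*x^2 + 3*x + 10) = (x - 4)*(x - 2)*(x + 4)*(x^2 - 4*x - 5) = (x - 4)*(x - 2)*(x + 1)*(x + 4)*(x - 5)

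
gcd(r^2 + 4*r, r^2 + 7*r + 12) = r + 4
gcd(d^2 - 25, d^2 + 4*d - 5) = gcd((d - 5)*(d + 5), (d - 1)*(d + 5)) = d + 5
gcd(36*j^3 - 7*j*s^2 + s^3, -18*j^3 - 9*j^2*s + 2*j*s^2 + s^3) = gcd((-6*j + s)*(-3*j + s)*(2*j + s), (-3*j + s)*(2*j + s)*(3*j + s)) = -6*j^2 - j*s + s^2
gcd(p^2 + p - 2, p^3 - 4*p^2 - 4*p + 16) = p + 2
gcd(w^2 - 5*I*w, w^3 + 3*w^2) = w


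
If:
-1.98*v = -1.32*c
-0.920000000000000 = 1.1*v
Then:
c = -1.25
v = -0.84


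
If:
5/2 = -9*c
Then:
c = -5/18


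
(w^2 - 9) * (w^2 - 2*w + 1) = w^4 - 2*w^3 - 8*w^2 + 18*w - 9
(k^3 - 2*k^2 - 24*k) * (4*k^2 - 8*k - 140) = 4*k^5 - 16*k^4 - 220*k^3 + 472*k^2 + 3360*k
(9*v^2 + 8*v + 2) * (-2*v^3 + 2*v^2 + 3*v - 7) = -18*v^5 + 2*v^4 + 39*v^3 - 35*v^2 - 50*v - 14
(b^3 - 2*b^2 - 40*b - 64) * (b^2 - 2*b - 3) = b^5 - 4*b^4 - 39*b^3 + 22*b^2 + 248*b + 192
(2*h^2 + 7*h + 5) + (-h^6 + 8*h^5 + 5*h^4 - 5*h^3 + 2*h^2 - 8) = -h^6 + 8*h^5 + 5*h^4 - 5*h^3 + 4*h^2 + 7*h - 3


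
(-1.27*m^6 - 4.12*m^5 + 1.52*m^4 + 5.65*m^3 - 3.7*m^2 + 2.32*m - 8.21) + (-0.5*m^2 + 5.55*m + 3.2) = -1.27*m^6 - 4.12*m^5 + 1.52*m^4 + 5.65*m^3 - 4.2*m^2 + 7.87*m - 5.01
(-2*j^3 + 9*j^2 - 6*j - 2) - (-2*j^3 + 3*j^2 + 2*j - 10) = 6*j^2 - 8*j + 8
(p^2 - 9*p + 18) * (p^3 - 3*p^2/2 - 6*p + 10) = p^5 - 21*p^4/2 + 51*p^3/2 + 37*p^2 - 198*p + 180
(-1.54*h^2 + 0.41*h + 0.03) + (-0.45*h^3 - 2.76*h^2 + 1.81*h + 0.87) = -0.45*h^3 - 4.3*h^2 + 2.22*h + 0.9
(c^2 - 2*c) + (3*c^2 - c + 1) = 4*c^2 - 3*c + 1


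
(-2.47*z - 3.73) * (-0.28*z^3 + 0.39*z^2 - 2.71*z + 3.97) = 0.6916*z^4 + 0.0810999999999998*z^3 + 5.239*z^2 + 0.302399999999999*z - 14.8081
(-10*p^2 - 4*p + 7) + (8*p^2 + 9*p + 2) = -2*p^2 + 5*p + 9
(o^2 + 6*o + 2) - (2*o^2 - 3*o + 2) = -o^2 + 9*o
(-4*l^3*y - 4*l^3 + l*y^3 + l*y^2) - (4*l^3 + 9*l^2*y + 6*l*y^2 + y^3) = -4*l^3*y - 8*l^3 - 9*l^2*y + l*y^3 - 5*l*y^2 - y^3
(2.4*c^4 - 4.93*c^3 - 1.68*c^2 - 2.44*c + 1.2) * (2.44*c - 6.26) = 5.856*c^5 - 27.0532*c^4 + 26.7626*c^3 + 4.5632*c^2 + 18.2024*c - 7.512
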